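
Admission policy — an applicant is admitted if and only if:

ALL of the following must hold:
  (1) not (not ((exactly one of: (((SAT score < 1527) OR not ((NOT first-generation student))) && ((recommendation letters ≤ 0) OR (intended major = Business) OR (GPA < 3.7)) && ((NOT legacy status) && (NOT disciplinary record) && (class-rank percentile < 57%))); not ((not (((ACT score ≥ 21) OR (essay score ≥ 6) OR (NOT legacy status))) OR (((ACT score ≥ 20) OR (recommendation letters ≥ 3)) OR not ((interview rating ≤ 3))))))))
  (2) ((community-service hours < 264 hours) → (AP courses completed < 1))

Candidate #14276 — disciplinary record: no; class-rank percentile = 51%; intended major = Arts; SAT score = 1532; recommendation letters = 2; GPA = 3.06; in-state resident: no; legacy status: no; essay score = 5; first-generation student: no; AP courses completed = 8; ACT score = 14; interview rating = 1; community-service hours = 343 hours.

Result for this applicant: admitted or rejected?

Admitted

Atomic conditions:
  SAT score < 1527: 1532 < 1527 is false
  NOT first-generation student: no → true
  recommendation letters ≤ 0: 2 ≤ 0 is false
  intended major = Business: Arts == Business is false
  GPA < 3.7: 3.06 < 3.7 is true
  NOT legacy status: no → true
  NOT disciplinary record: no → true
  class-rank percentile < 57%: 51 < 57 is true
  ACT score ≥ 21: 14 ≥ 21 is false
  essay score ≥ 6: 5 ≥ 6 is false
  ACT score ≥ 20: 14 ≥ 20 is false
  recommendation letters ≥ 3: 2 ≥ 3 is false
  interview rating ≤ 3: 1 ≤ 3 is true
  community-service hours < 264 hours: 343 < 264 is false
  AP courses completed < 1: 8 < 1 is false
Combine:
[1.1.1.1.1.2] NOT true = false
[1.1.1.1.1] false OR false = false
[1.1.1.1.2] false OR false OR true = true
[1.1.1.1.3] true AND true AND true = true
[1.1.1.1] false AND true AND true = false
[1.1.1.2.1.1.1] false OR false OR true = true
[1.1.1.2.1.1] NOT true = false
[1.1.1.2.1.2.1] false OR false = false
[1.1.1.2.1.2.2] NOT true = false
[1.1.1.2.1.2] false OR false = false
[1.1.1.2.1] false OR false = false
[1.1.1.2] NOT false = true
[1.1.1] exactly-one(false, true) = true
[1.1] NOT true = false
[1] NOT false = true
[2] false → false (antecedent false ⇒ implication holds) = true
[root] true AND true = true
Overall: true → admitted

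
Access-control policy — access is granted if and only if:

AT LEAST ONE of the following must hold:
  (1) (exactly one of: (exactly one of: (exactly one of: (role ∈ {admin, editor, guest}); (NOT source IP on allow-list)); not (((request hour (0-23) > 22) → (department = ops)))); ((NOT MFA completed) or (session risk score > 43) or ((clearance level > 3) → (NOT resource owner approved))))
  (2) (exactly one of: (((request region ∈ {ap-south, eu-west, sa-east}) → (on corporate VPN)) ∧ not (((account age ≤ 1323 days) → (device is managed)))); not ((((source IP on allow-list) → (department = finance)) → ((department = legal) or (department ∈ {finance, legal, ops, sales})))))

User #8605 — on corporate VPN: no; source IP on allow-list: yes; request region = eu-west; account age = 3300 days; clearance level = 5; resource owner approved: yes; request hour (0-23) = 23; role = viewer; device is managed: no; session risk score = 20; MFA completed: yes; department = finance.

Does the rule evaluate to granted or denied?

Granted

Atomic conditions:
  role ∈ {admin, editor, guest}: viewer is not in the set → false
  NOT source IP on allow-list: yes → false
  request hour (0-23) > 22: 23 > 22 is true
  department = ops: finance == ops is false
  NOT MFA completed: yes → false
  session risk score > 43: 20 > 43 is false
  clearance level > 3: 5 > 3 is true
  NOT resource owner approved: yes → false
  request region ∈ {ap-south, eu-west, sa-east}: eu-west is in the set → true
  on corporate VPN: no → false
  account age ≤ 1323 days: 3300 ≤ 1323 is false
  device is managed: no → false
  source IP on allow-list: yes → true
  department = finance: finance == finance is true
  department = legal: finance == legal is false
  department ∈ {finance, legal, ops, sales}: finance is in the set → true
Combine:
[1.1.1] exactly-one(false, false) = false
[1.1.2.1] true → false = false
[1.1.2] NOT false = true
[1.1] exactly-one(false, true) = true
[1.2.3] true → false = false
[1.2] false OR false OR false = false
[1] exactly-one(true, false) = true
[2.1.1] true → false = false
[2.1.2.1] false → false (antecedent false ⇒ implication holds) = true
[2.1.2] NOT true = false
[2.1] false AND false = false
[2.2.1.1] true → true = true
[2.2.1.2] false OR true = true
[2.2.1] true → true = true
[2.2] NOT true = false
[2] exactly-one(false, false) = false
[root] true OR false = true
Overall: true → granted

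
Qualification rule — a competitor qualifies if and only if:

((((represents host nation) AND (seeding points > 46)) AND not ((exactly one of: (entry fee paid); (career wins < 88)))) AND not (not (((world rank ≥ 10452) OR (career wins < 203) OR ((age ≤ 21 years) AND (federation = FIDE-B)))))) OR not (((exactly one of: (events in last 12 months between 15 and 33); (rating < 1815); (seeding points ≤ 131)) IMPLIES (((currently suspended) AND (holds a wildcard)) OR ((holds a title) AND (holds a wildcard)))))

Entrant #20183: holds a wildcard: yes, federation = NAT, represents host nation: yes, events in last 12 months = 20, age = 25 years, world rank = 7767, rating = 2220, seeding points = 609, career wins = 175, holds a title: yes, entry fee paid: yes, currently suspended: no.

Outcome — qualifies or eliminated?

Atomic conditions:
  represents host nation: yes → true
  seeding points > 46: 609 > 46 is true
  entry fee paid: yes → true
  career wins < 88: 175 < 88 is false
  world rank ≥ 10452: 7767 ≥ 10452 is false
  career wins < 203: 175 < 203 is true
  age ≤ 21 years: 25 ≤ 21 is false
  federation = FIDE-B: NAT == FIDE-B is false
  events in last 12 months between 15 and 33: 20 in [15, 33] is true
  rating < 1815: 2220 < 1815 is false
  seeding points ≤ 131: 609 ≤ 131 is false
  currently suspended: no → false
  holds a wildcard: yes → true
  holds a title: yes → true
Combine:
[1.1.1] true AND true = true
[1.1.2.1] exactly-one(true, false) = true
[1.1.2] NOT true = false
[1.1] true AND false = false
[1.2.1.1.3] false AND false = false
[1.2.1.1] false OR true OR false = true
[1.2.1] NOT true = false
[1.2] NOT false = true
[1] false AND true = false
[2.1.1] exactly-one(true, false, false) = true
[2.1.2.1] false AND true = false
[2.1.2.2] true AND true = true
[2.1.2] false OR true = true
[2.1] true → true = true
[2] NOT true = false
[root] false OR false = false
Overall: false → eliminated

Eliminated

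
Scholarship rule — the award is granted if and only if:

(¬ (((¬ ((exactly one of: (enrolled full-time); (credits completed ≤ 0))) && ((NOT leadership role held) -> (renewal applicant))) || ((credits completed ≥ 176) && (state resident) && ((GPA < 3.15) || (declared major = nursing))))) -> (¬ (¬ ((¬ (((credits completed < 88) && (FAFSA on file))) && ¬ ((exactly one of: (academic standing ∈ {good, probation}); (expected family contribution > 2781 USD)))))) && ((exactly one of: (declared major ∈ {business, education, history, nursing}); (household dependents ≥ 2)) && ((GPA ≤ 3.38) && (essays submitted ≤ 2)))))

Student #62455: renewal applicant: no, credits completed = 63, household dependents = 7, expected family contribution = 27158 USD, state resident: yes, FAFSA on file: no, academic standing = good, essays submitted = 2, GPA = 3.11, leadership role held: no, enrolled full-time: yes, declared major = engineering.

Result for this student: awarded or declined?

Awarded

Atomic conditions:
  enrolled full-time: yes → true
  credits completed ≤ 0: 63 ≤ 0 is false
  NOT leadership role held: no → true
  renewal applicant: no → false
  credits completed ≥ 176: 63 ≥ 176 is false
  state resident: yes → true
  GPA < 3.15: 3.11 < 3.15 is true
  declared major = nursing: engineering == nursing is false
  credits completed < 88: 63 < 88 is true
  FAFSA on file: no → false
  academic standing ∈ {good, probation}: good is in the set → true
  expected family contribution > 2781 USD: 27158 > 2781 is true
  declared major ∈ {business, education, history, nursing}: engineering is not in the set → false
  household dependents ≥ 2: 7 ≥ 2 is true
  GPA ≤ 3.38: 3.11 ≤ 3.38 is true
  essays submitted ≤ 2: 2 ≤ 2 is true
Combine:
[1.1.1.1.1] exactly-one(true, false) = true
[1.1.1.1] NOT true = false
[1.1.1.2] true → false = false
[1.1.1] false AND false = false
[1.1.2.3] true OR false = true
[1.1.2] false AND true AND true = false
[1.1] false OR false = false
[1] NOT false = true
[2.1.1.1.1.1] true AND false = false
[2.1.1.1.1] NOT false = true
[2.1.1.1.2.1] exactly-one(true, true) = false
[2.1.1.1.2] NOT false = true
[2.1.1.1] true AND true = true
[2.1.1] NOT true = false
[2.1] NOT false = true
[2.2.1] exactly-one(false, true) = true
[2.2.2] true AND true = true
[2.2] true AND true = true
[2] true AND true = true
[root] true → true = true
Overall: true → awarded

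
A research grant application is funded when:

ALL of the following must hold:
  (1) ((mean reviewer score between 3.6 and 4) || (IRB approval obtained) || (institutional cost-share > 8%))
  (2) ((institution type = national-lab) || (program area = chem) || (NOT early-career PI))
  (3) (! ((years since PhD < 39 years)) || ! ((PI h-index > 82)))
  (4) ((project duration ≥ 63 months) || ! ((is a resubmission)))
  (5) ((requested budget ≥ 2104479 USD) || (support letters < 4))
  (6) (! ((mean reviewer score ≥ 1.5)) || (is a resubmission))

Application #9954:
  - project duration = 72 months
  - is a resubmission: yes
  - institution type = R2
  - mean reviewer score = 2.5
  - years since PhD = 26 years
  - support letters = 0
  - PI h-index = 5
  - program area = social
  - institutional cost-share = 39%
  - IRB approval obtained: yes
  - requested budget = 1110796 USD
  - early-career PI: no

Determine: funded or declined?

Funded

Atomic conditions:
  mean reviewer score between 3.6 and 4: 2.5 in [3.6, 4] is false
  IRB approval obtained: yes → true
  institutional cost-share > 8%: 39 > 8 is true
  institution type = national-lab: R2 == national-lab is false
  program area = chem: social == chem is false
  NOT early-career PI: no → true
  years since PhD < 39 years: 26 < 39 is true
  PI h-index > 82: 5 > 82 is false
  project duration ≥ 63 months: 72 ≥ 63 is true
  is a resubmission: yes → true
  requested budget ≥ 2104479 USD: 1110796 ≥ 2104479 is false
  support letters < 4: 0 < 4 is true
  mean reviewer score ≥ 1.5: 2.5 ≥ 1.5 is true
Combine:
[1] false OR true OR true = true
[2] false OR false OR true = true
[3.1] NOT true = false
[3.2] NOT false = true
[3] false OR true = true
[4.2] NOT true = false
[4] true OR false = true
[5] false OR true = true
[6.1] NOT true = false
[6] false OR true = true
[root] true AND true AND true AND true AND true AND true = true
Overall: true → funded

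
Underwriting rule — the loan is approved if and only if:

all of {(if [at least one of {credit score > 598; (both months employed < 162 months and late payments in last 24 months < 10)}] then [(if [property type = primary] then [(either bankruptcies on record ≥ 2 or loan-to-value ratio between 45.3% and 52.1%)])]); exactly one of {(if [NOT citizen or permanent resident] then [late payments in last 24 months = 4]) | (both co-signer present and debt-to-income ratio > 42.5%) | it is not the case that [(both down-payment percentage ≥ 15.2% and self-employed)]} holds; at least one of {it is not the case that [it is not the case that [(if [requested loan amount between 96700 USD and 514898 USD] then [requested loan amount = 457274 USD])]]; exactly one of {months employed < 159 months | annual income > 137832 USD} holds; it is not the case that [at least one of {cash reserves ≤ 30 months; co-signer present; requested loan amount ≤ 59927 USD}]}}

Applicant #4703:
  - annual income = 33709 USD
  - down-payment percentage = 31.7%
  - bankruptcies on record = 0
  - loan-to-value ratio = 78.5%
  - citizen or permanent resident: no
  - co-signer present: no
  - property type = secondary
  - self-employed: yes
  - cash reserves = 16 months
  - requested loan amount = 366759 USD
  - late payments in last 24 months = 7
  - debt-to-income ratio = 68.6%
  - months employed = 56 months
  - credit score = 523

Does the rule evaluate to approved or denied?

Atomic conditions:
  credit score > 598: 523 > 598 is false
  months employed < 162 months: 56 < 162 is true
  late payments in last 24 months < 10: 7 < 10 is true
  property type = primary: secondary == primary is false
  bankruptcies on record ≥ 2: 0 ≥ 2 is false
  loan-to-value ratio between 45.3% and 52.1%: 78.5 in [45.3, 52.1] is false
  NOT citizen or permanent resident: no → true
  late payments in last 24 months = 4: 7 == 4 is false
  co-signer present: no → false
  debt-to-income ratio > 42.5%: 68.6 > 42.5 is true
  down-payment percentage ≥ 15.2%: 31.7 ≥ 15.2 is true
  self-employed: yes → true
  requested loan amount between 96700 USD and 514898 USD: 366759 in [96700, 514898] is true
  requested loan amount = 457274 USD: 366759 == 457274 is false
  months employed < 159 months: 56 < 159 is true
  annual income > 137832 USD: 33709 > 137832 is false
  cash reserves ≤ 30 months: 16 ≤ 30 is true
  requested loan amount ≤ 59927 USD: 366759 ≤ 59927 is false
Combine:
[1.1.2] true AND true = true
[1.1] false OR true = true
[1.2.2] false OR false = false
[1.2] false → false (antecedent false ⇒ implication holds) = true
[1] true → true = true
[2.1] true → false = false
[2.2] false AND true = false
[2.3.1] true AND true = true
[2.3] NOT true = false
[2] exactly-one(false, false, false) = false
[3.1.1.1] true → false = false
[3.1.1] NOT false = true
[3.1] NOT true = false
[3.2] exactly-one(true, false) = true
[3.3.1] true OR false OR false = true
[3.3] NOT true = false
[3] false OR true OR false = true
[root] true AND false AND true = false
Overall: false → denied

Denied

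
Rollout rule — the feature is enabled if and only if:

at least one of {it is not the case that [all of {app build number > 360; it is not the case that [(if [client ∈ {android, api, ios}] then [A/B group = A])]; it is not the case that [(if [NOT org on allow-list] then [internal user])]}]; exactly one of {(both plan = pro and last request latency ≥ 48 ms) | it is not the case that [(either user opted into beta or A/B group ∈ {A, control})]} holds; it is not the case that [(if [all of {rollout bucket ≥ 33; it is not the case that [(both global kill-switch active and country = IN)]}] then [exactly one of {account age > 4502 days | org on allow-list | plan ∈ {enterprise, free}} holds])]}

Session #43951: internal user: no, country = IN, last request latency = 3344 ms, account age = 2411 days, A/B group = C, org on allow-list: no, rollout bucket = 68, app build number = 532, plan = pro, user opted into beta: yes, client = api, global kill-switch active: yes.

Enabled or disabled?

Enabled

Atomic conditions:
  app build number > 360: 532 > 360 is true
  client ∈ {android, api, ios}: api is in the set → true
  A/B group = A: C == A is false
  NOT org on allow-list: no → true
  internal user: no → false
  plan = pro: pro == pro is true
  last request latency ≥ 48 ms: 3344 ≥ 48 is true
  user opted into beta: yes → true
  A/B group ∈ {A, control}: C is not in the set → false
  rollout bucket ≥ 33: 68 ≥ 33 is true
  global kill-switch active: yes → true
  country = IN: IN == IN is true
  account age > 4502 days: 2411 > 4502 is false
  org on allow-list: no → false
  plan ∈ {enterprise, free}: pro is not in the set → false
Combine:
[1.1.2.1] true → false = false
[1.1.2] NOT false = true
[1.1.3.1] true → false = false
[1.1.3] NOT false = true
[1.1] true AND true AND true = true
[1] NOT true = false
[2.1] true AND true = true
[2.2.1] true OR false = true
[2.2] NOT true = false
[2] exactly-one(true, false) = true
[3.1.1.2.1] true AND true = true
[3.1.1.2] NOT true = false
[3.1.1] true AND false = false
[3.1.2] exactly-one(false, false, false) = false
[3.1] false → false (antecedent false ⇒ implication holds) = true
[3] NOT true = false
[root] false OR true OR false = true
Overall: true → enabled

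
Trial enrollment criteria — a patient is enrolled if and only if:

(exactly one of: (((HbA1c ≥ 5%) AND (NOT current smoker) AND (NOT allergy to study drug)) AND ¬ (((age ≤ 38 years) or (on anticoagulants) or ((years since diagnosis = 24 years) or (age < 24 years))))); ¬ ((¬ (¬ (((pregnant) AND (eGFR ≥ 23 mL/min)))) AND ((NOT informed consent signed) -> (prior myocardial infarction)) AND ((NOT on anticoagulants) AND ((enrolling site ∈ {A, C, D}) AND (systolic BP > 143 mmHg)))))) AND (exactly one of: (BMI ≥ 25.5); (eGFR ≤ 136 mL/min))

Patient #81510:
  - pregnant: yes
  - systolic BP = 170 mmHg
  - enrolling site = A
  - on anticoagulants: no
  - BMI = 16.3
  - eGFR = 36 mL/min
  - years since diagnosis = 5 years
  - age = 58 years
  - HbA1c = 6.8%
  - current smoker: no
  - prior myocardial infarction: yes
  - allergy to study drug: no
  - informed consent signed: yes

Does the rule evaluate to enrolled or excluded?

Atomic conditions:
  HbA1c ≥ 5%: 6.8 ≥ 5 is true
  NOT current smoker: no → true
  NOT allergy to study drug: no → true
  age ≤ 38 years: 58 ≤ 38 is false
  on anticoagulants: no → false
  years since diagnosis = 24 years: 5 == 24 is false
  age < 24 years: 58 < 24 is false
  pregnant: yes → true
  eGFR ≥ 23 mL/min: 36 ≥ 23 is true
  NOT informed consent signed: yes → false
  prior myocardial infarction: yes → true
  NOT on anticoagulants: no → true
  enrolling site ∈ {A, C, D}: A is in the set → true
  systolic BP > 143 mmHg: 170 > 143 is true
  BMI ≥ 25.5: 16.3 ≥ 25.5 is false
  eGFR ≤ 136 mL/min: 36 ≤ 136 is true
Combine:
[1.1.1] true AND true AND true = true
[1.1.2.1.3] false OR false = false
[1.1.2.1] false OR false OR false = false
[1.1.2] NOT false = true
[1.1] true AND true = true
[1.2.1.1.1.1] true AND true = true
[1.2.1.1.1] NOT true = false
[1.2.1.1] NOT false = true
[1.2.1.2] false → true (antecedent false ⇒ implication holds) = true
[1.2.1.3.2] true AND true = true
[1.2.1.3] true AND true = true
[1.2.1] true AND true AND true = true
[1.2] NOT true = false
[1] exactly-one(true, false) = true
[2] exactly-one(false, true) = true
[root] true AND true = true
Overall: true → enrolled

Enrolled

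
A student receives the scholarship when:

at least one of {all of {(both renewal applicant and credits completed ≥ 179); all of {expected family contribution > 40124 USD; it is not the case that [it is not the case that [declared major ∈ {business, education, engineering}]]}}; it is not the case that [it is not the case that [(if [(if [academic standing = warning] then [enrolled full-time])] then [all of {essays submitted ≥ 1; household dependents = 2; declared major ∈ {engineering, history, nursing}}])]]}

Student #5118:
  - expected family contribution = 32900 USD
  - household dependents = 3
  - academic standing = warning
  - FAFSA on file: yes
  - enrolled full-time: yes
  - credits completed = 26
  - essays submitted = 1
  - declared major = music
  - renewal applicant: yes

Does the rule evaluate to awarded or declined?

Declined

Atomic conditions:
  renewal applicant: yes → true
  credits completed ≥ 179: 26 ≥ 179 is false
  expected family contribution > 40124 USD: 32900 > 40124 is false
  declared major ∈ {business, education, engineering}: music is not in the set → false
  academic standing = warning: warning == warning is true
  enrolled full-time: yes → true
  essays submitted ≥ 1: 1 ≥ 1 is true
  household dependents = 2: 3 == 2 is false
  declared major ∈ {engineering, history, nursing}: music is not in the set → false
Combine:
[1.1] true AND false = false
[1.2.2.1] NOT false = true
[1.2.2] NOT true = false
[1.2] false AND false = false
[1] false AND false = false
[2.1.1.1] true → true = true
[2.1.1.2] true AND false AND false = false
[2.1.1] true → false = false
[2.1] NOT false = true
[2] NOT true = false
[root] false OR false = false
Overall: false → declined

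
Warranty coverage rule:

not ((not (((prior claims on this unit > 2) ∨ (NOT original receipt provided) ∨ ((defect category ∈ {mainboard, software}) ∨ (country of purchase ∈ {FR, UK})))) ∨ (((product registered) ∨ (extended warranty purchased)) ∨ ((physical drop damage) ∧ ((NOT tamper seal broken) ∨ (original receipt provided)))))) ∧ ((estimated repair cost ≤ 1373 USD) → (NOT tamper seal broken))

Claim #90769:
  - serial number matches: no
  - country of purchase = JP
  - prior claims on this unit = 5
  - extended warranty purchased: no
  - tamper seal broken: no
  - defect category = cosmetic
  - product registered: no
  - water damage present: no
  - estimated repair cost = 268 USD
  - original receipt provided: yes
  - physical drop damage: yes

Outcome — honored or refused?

Atomic conditions:
  prior claims on this unit > 2: 5 > 2 is true
  NOT original receipt provided: yes → false
  defect category ∈ {mainboard, software}: cosmetic is not in the set → false
  country of purchase ∈ {FR, UK}: JP is not in the set → false
  product registered: no → false
  extended warranty purchased: no → false
  physical drop damage: yes → true
  NOT tamper seal broken: no → true
  original receipt provided: yes → true
  estimated repair cost ≤ 1373 USD: 268 ≤ 1373 is true
Combine:
[1.1.1.1.3] false OR false = false
[1.1.1.1] true OR false OR false = true
[1.1.1] NOT true = false
[1.1.2.1] false OR false = false
[1.1.2.2.2] true OR true = true
[1.1.2.2] true AND true = true
[1.1.2] false OR true = true
[1.1] false OR true = true
[1] NOT true = false
[2] true → true = true
[root] false AND true = false
Overall: false → refused

Refused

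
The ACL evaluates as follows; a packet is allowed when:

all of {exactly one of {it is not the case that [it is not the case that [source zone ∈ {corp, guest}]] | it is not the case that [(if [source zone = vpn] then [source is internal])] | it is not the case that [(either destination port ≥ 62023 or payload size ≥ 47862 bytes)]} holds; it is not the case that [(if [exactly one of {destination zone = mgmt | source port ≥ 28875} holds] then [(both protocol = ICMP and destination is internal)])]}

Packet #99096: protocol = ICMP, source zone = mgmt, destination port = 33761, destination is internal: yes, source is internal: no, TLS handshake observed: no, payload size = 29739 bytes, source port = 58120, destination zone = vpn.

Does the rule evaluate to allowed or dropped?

Atomic conditions:
  source zone ∈ {corp, guest}: mgmt is not in the set → false
  source zone = vpn: mgmt == vpn is false
  source is internal: no → false
  destination port ≥ 62023: 33761 ≥ 62023 is false
  payload size ≥ 47862 bytes: 29739 ≥ 47862 is false
  destination zone = mgmt: vpn == mgmt is false
  source port ≥ 28875: 58120 ≥ 28875 is true
  protocol = ICMP: ICMP == ICMP is true
  destination is internal: yes → true
Combine:
[1.1.1] NOT false = true
[1.1] NOT true = false
[1.2.1] false → false (antecedent false ⇒ implication holds) = true
[1.2] NOT true = false
[1.3.1] false OR false = false
[1.3] NOT false = true
[1] exactly-one(false, false, true) = true
[2.1.1] exactly-one(false, true) = true
[2.1.2] true AND true = true
[2.1] true → true = true
[2] NOT true = false
[root] true AND false = false
Overall: false → dropped

Dropped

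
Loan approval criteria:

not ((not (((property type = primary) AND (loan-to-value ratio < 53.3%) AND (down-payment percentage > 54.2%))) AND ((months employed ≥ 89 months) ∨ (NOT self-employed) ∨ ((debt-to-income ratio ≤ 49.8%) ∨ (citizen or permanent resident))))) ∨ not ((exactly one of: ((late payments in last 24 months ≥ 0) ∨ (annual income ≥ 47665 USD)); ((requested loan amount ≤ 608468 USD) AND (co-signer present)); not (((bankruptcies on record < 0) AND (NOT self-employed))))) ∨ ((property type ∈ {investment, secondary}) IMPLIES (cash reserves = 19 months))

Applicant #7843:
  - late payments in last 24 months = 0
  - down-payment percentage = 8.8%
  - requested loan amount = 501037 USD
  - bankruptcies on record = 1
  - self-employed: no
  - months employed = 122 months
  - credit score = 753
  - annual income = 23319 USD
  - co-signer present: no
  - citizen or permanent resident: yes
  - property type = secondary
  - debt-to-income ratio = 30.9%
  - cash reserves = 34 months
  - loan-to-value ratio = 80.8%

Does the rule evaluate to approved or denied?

Atomic conditions:
  property type = primary: secondary == primary is false
  loan-to-value ratio < 53.3%: 80.8 < 53.3 is false
  down-payment percentage > 54.2%: 8.8 > 54.2 is false
  months employed ≥ 89 months: 122 ≥ 89 is true
  NOT self-employed: no → true
  debt-to-income ratio ≤ 49.8%: 30.9 ≤ 49.8 is true
  citizen or permanent resident: yes → true
  late payments in last 24 months ≥ 0: 0 ≥ 0 is true
  annual income ≥ 47665 USD: 23319 ≥ 47665 is false
  requested loan amount ≤ 608468 USD: 501037 ≤ 608468 is true
  co-signer present: no → false
  bankruptcies on record < 0: 1 < 0 is false
  property type ∈ {investment, secondary}: secondary is in the set → true
  cash reserves = 19 months: 34 == 19 is false
Combine:
[1.1.1.1] false AND false AND false = false
[1.1.1] NOT false = true
[1.1.2.3] true OR true = true
[1.1.2] true OR true OR true = true
[1.1] true AND true = true
[1] NOT true = false
[2.1.1] true OR false = true
[2.1.2] true AND false = false
[2.1.3.1] false AND true = false
[2.1.3] NOT false = true
[2.1] exactly-one(true, false, true) = false
[2] NOT false = true
[3] true → false = false
[root] false OR true OR false = true
Overall: true → approved

Approved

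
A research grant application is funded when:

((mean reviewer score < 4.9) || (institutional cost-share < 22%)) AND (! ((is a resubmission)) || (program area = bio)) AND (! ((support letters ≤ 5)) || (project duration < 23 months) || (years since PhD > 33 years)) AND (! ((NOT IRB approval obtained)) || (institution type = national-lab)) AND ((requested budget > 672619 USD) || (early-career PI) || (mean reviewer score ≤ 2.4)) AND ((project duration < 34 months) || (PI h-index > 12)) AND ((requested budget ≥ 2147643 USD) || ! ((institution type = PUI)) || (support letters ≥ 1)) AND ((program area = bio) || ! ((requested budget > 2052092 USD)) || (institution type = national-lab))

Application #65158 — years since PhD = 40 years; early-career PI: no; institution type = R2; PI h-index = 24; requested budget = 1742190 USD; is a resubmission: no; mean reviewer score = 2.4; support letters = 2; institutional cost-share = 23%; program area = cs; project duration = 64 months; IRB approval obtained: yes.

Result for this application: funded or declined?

Atomic conditions:
  mean reviewer score < 4.9: 2.4 < 4.9 is true
  institutional cost-share < 22%: 23 < 22 is false
  is a resubmission: no → false
  program area = bio: cs == bio is false
  support letters ≤ 5: 2 ≤ 5 is true
  project duration < 23 months: 64 < 23 is false
  years since PhD > 33 years: 40 > 33 is true
  NOT IRB approval obtained: yes → false
  institution type = national-lab: R2 == national-lab is false
  requested budget > 672619 USD: 1742190 > 672619 is true
  early-career PI: no → false
  mean reviewer score ≤ 2.4: 2.4 ≤ 2.4 is true
  project duration < 34 months: 64 < 34 is false
  PI h-index > 12: 24 > 12 is true
  requested budget ≥ 2147643 USD: 1742190 ≥ 2147643 is false
  institution type = PUI: R2 == PUI is false
  support letters ≥ 1: 2 ≥ 1 is true
  requested budget > 2052092 USD: 1742190 > 2052092 is false
Combine:
[1] true OR false = true
[2.1] NOT false = true
[2] true OR false = true
[3.1] NOT true = false
[3] false OR false OR true = true
[4.1] NOT false = true
[4] true OR false = true
[5] true OR false OR true = true
[6] false OR true = true
[7.2] NOT false = true
[7] false OR true OR true = true
[8.2] NOT false = true
[8] false OR true OR false = true
[root] true AND true AND true AND true AND true AND true AND true AND true = true
Overall: true → funded

Funded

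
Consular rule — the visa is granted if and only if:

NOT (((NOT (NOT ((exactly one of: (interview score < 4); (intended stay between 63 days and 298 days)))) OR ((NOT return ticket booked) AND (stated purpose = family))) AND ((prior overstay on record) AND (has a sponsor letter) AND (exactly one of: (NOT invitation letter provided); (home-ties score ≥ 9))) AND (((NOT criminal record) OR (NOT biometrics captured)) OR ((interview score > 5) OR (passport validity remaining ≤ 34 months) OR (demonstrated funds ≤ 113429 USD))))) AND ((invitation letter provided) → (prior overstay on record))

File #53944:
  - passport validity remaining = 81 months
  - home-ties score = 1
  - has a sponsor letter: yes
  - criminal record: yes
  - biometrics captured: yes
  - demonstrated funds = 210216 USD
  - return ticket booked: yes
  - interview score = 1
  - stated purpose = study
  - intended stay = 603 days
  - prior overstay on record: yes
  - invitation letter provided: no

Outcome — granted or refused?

Granted

Atomic conditions:
  interview score < 4: 1 < 4 is true
  intended stay between 63 days and 298 days: 603 in [63, 298] is false
  NOT return ticket booked: yes → false
  stated purpose = family: study == family is false
  prior overstay on record: yes → true
  has a sponsor letter: yes → true
  NOT invitation letter provided: no → true
  home-ties score ≥ 9: 1 ≥ 9 is false
  NOT criminal record: yes → false
  NOT biometrics captured: yes → false
  interview score > 5: 1 > 5 is false
  passport validity remaining ≤ 34 months: 81 ≤ 34 is false
  demonstrated funds ≤ 113429 USD: 210216 ≤ 113429 is false
  invitation letter provided: no → false
Combine:
[1.1.1.1.1.1] exactly-one(true, false) = true
[1.1.1.1.1] NOT true = false
[1.1.1.1] NOT false = true
[1.1.1.2] false AND false = false
[1.1.1] true OR false = true
[1.1.2.3] exactly-one(true, false) = true
[1.1.2] true AND true AND true = true
[1.1.3.1] false OR false = false
[1.1.3.2] false OR false OR false = false
[1.1.3] false OR false = false
[1.1] true AND true AND false = false
[1] NOT false = true
[2] false → true (antecedent false ⇒ implication holds) = true
[root] true AND true = true
Overall: true → granted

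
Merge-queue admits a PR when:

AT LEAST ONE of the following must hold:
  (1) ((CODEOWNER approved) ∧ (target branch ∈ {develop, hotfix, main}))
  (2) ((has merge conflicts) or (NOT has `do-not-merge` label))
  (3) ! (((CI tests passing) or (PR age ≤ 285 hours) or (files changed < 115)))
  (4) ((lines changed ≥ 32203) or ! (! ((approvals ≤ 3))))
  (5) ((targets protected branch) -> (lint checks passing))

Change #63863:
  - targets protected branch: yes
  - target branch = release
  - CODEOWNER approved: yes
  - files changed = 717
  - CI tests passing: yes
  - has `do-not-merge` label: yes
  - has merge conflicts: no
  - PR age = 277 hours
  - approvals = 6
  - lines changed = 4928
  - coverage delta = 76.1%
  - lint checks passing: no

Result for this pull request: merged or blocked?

Blocked

Atomic conditions:
  CODEOWNER approved: yes → true
  target branch ∈ {develop, hotfix, main}: release is not in the set → false
  has merge conflicts: no → false
  NOT has `do-not-merge` label: yes → false
  CI tests passing: yes → true
  PR age ≤ 285 hours: 277 ≤ 285 is true
  files changed < 115: 717 < 115 is false
  lines changed ≥ 32203: 4928 ≥ 32203 is false
  approvals ≤ 3: 6 ≤ 3 is false
  targets protected branch: yes → true
  lint checks passing: no → false
Combine:
[1] true AND false = false
[2] false OR false = false
[3.1] true OR true OR false = true
[3] NOT true = false
[4.2.1] NOT false = true
[4.2] NOT true = false
[4] false OR false = false
[5] true → false = false
[root] false OR false OR false OR false OR false = false
Overall: false → blocked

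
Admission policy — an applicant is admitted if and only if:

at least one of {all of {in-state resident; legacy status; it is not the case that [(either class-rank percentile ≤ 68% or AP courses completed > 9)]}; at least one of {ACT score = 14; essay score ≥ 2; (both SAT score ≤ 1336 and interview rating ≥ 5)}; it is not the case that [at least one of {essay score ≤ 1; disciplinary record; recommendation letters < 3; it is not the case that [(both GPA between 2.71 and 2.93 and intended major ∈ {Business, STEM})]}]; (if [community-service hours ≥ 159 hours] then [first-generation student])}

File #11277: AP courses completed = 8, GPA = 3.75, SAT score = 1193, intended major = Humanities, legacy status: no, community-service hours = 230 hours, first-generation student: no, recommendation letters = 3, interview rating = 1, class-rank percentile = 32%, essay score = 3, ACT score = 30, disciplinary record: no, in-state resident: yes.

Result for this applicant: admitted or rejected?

Atomic conditions:
  in-state resident: yes → true
  legacy status: no → false
  class-rank percentile ≤ 68%: 32 ≤ 68 is true
  AP courses completed > 9: 8 > 9 is false
  ACT score = 14: 30 == 14 is false
  essay score ≥ 2: 3 ≥ 2 is true
  SAT score ≤ 1336: 1193 ≤ 1336 is true
  interview rating ≥ 5: 1 ≥ 5 is false
  essay score ≤ 1: 3 ≤ 1 is false
  disciplinary record: no → false
  recommendation letters < 3: 3 < 3 is false
  GPA between 2.71 and 2.93: 3.75 in [2.71, 2.93] is false
  intended major ∈ {Business, STEM}: Humanities is not in the set → false
  community-service hours ≥ 159 hours: 230 ≥ 159 is true
  first-generation student: no → false
Combine:
[1.3.1] true OR false = true
[1.3] NOT true = false
[1] true AND false AND false = false
[2.3] true AND false = false
[2] false OR true OR false = true
[3.1.4.1] false AND false = false
[3.1.4] NOT false = true
[3.1] false OR false OR false OR true = true
[3] NOT true = false
[4] true → false = false
[root] false OR true OR false OR false = true
Overall: true → admitted

Admitted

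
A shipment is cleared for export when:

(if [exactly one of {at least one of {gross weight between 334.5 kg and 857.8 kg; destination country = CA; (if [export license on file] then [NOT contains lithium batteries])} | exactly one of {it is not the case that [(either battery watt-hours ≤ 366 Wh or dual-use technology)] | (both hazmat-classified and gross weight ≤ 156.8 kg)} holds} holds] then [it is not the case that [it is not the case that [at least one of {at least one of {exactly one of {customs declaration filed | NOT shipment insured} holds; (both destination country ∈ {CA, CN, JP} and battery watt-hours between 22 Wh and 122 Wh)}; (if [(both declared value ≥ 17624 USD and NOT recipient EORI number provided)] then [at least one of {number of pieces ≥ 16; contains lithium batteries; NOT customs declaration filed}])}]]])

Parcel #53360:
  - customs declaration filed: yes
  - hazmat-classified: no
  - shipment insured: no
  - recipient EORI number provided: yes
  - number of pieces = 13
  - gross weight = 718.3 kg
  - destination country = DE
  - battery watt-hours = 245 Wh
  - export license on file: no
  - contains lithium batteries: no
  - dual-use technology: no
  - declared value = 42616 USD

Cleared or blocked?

Cleared

Atomic conditions:
  gross weight between 334.5 kg and 857.8 kg: 718.3 in [334.5, 857.8] is true
  destination country = CA: DE == CA is false
  export license on file: no → false
  NOT contains lithium batteries: no → true
  battery watt-hours ≤ 366 Wh: 245 ≤ 366 is true
  dual-use technology: no → false
  hazmat-classified: no → false
  gross weight ≤ 156.8 kg: 718.3 ≤ 156.8 is false
  customs declaration filed: yes → true
  NOT shipment insured: no → true
  destination country ∈ {CA, CN, JP}: DE is not in the set → false
  battery watt-hours between 22 Wh and 122 Wh: 245 in [22, 122] is false
  declared value ≥ 17624 USD: 42616 ≥ 17624 is true
  NOT recipient EORI number provided: yes → false
  number of pieces ≥ 16: 13 ≥ 16 is false
  contains lithium batteries: no → false
  NOT customs declaration filed: yes → false
Combine:
[1.1.3] false → true (antecedent false ⇒ implication holds) = true
[1.1] true OR false OR true = true
[1.2.1.1] true OR false = true
[1.2.1] NOT true = false
[1.2.2] false AND false = false
[1.2] exactly-one(false, false) = false
[1] exactly-one(true, false) = true
[2.1.1.1.1] exactly-one(true, true) = false
[2.1.1.1.2] false AND false = false
[2.1.1.1] false OR false = false
[2.1.1.2.1] true AND false = false
[2.1.1.2.2] false OR false OR false = false
[2.1.1.2] false → false (antecedent false ⇒ implication holds) = true
[2.1.1] false OR true = true
[2.1] NOT true = false
[2] NOT false = true
[root] true → true = true
Overall: true → cleared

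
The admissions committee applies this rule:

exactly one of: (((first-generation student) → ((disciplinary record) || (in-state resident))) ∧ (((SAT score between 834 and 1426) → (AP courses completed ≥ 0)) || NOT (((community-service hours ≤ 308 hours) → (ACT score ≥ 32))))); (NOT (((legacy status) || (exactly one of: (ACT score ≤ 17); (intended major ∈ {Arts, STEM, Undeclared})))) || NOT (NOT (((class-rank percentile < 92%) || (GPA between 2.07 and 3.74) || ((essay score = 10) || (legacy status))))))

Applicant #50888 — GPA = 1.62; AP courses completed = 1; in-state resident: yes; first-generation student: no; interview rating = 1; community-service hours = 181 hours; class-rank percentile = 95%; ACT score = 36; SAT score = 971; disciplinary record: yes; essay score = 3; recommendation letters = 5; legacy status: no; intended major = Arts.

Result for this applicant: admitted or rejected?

Atomic conditions:
  first-generation student: no → false
  disciplinary record: yes → true
  in-state resident: yes → true
  SAT score between 834 and 1426: 971 in [834, 1426] is true
  AP courses completed ≥ 0: 1 ≥ 0 is true
  community-service hours ≤ 308 hours: 181 ≤ 308 is true
  ACT score ≥ 32: 36 ≥ 32 is true
  legacy status: no → false
  ACT score ≤ 17: 36 ≤ 17 is false
  intended major ∈ {Arts, STEM, Undeclared}: Arts is in the set → true
  class-rank percentile < 92%: 95 < 92 is false
  GPA between 2.07 and 3.74: 1.62 in [2.07, 3.74] is false
  essay score = 10: 3 == 10 is false
Combine:
[1.1.2] true OR true = true
[1.1] false → true (antecedent false ⇒ implication holds) = true
[1.2.1] true → true = true
[1.2.2.1] true → true = true
[1.2.2] NOT true = false
[1.2] true OR false = true
[1] true AND true = true
[2.1.1.2] exactly-one(false, true) = true
[2.1.1] false OR true = true
[2.1] NOT true = false
[2.2.1.1.3] false OR false = false
[2.2.1.1] false OR false OR false = false
[2.2.1] NOT false = true
[2.2] NOT true = false
[2] false OR false = false
[root] exactly-one(true, false) = true
Overall: true → admitted

Admitted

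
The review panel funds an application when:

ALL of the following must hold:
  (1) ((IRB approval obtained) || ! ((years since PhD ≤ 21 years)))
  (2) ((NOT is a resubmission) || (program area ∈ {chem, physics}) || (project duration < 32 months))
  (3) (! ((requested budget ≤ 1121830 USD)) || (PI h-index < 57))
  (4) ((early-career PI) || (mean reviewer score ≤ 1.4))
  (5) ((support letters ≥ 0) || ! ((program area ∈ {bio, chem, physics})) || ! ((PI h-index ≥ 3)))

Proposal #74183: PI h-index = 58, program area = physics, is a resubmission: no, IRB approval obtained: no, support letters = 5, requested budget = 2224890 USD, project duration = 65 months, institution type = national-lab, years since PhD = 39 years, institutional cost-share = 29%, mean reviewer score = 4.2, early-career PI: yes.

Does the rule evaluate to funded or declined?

Funded

Atomic conditions:
  IRB approval obtained: no → false
  years since PhD ≤ 21 years: 39 ≤ 21 is false
  NOT is a resubmission: no → true
  program area ∈ {chem, physics}: physics is in the set → true
  project duration < 32 months: 65 < 32 is false
  requested budget ≤ 1121830 USD: 2224890 ≤ 1121830 is false
  PI h-index < 57: 58 < 57 is false
  early-career PI: yes → true
  mean reviewer score ≤ 1.4: 4.2 ≤ 1.4 is false
  support letters ≥ 0: 5 ≥ 0 is true
  program area ∈ {bio, chem, physics}: physics is in the set → true
  PI h-index ≥ 3: 58 ≥ 3 is true
Combine:
[1.2] NOT false = true
[1] false OR true = true
[2] true OR true OR false = true
[3.1] NOT false = true
[3] true OR false = true
[4] true OR false = true
[5.2] NOT true = false
[5.3] NOT true = false
[5] true OR false OR false = true
[root] true AND true AND true AND true AND true = true
Overall: true → funded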